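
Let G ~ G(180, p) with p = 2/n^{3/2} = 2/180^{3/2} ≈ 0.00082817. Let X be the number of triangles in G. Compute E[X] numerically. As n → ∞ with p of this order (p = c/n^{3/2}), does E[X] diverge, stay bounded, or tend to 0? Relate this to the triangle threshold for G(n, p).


Number of potential triangles: C(180, 3) = 955860.
Each occurs with probability p³ ≈ (0.00082817)³ ≈ 5.6802011e-10.
By linearity: E[X] = C(180, 3)·p³ ≈ 955860 · 5.6802011e-10 ≈ 0.00054.
Since α = 3/2 > 1, p = c/n^{3/2} = o(1/n) is below the triangle threshold p ~ 1/n. Asymptotically E[X] ~ (c³/6)·n^{3(1−α)} = (2³/6)·n^{-1.5} → 0, so by Markov's inequality G has no triangles w.h.p.

E[X] ≈ 0.00054; in regime p = Θ(1/n^{3/2}) E[X] tends to 0 (below the triangle threshold p ~ 1/n).


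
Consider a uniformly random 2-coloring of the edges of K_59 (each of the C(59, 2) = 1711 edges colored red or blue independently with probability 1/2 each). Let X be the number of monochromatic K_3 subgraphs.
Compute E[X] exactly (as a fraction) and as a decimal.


Let X = Σ_S X_S over the C(59, 3) = 32509 subsets S of size 3, where X_S = 1 if the K_3 on S is monochromatic.
For a fixed S, the K_3 on S has C(3, 2) = 3 edges. P[all 3 edges red] = (1/2)^3, and likewise for blue, so P[monochromatic] = 2·(1/2)^3 = 2^{1 − 3} = 1/4.
By linearity of expectation: E[X] = C(59, 3) · 2^{1 − 3} = 32509 · 1/4 = 32509/4.
Numerically: E[X] ≈ 8127.250.

E[X] = C(59,3)·2^(1−C(3,2)) = 32509/4 ≈ 8127.250.


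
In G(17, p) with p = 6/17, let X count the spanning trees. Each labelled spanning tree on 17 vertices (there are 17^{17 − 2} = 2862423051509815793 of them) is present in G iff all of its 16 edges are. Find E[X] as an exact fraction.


K_17 has 17^{17 − 2} = 2862423051509815793 labelled spanning trees.
For each such spanning tree H, let X_H = 1 if all 16 edges of H are present in G. Then P[X_H = 1] = p^{16} = (6/17)^{16} = 2821109907456/48661191875666868481.
By linearity of expectation: E[X] = Σ_H E[X_H] = 2862423051509815793 · p^{16} = 2862423051509815793 · 2821109907456/48661191875666868481 = 2821109907456/17.
Numerically: E[X] ≈ 1.6595e+11.

E[X] = 2862423051509815793 · (6/17)^{16} = 2821109907456/17 ≈ 1.6595e+11.


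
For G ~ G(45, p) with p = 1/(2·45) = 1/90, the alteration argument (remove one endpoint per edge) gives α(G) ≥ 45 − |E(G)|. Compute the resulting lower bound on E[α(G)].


E[|E(G)|] = C(45, 2)·p = 990 · (1/90) = 11.
E[α(G)] ≥ n − E[|E(G)|] = 45 − 11 = 34.
Numerically: ≈ 34.000.
(This is only a lower bound; the true E[α(G)] may be larger.)

E[α(G)] ≥ 34 ≈ 34.000.


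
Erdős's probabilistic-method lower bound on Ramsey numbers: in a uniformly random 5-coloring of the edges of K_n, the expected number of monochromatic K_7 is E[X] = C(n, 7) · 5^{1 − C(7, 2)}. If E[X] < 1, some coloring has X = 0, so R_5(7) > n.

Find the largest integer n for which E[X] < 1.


We need C(n, 7) · 5^{1 − 21} < 1, i.e. C(n, 7) < 5^{21 − 1} = 95367431640625.
Check values of n near the boundary:
  n = 333: C(333, 7) = 84549532139028; 84549532139028 < 95367431640625? YES
  n = 334: C(334, 7) = 86359460961576; 86359460961576 < 95367431640625? YES
  n = 335: C(335, 7) = 88202498238195; 88202498238195 < 95367431640625? YES
  n = 336: C(336, 7) = 90079147136880; 90079147136880 < 95367431640625? YES
  n = 337: C(337, 7) = 91989916924632; 91989916924632 < 95367431640625? YES
  n = 338: C(338, 7) = 93935323022736; 93935323022736 < 95367431640625? YES
  n = 339: C(339, 7) = 95915887062372; 95915887062372 < 95367431640625? NO
The largest n with C(n, 7) < 95367431640625 is n = 338 (where E[X] = 93935323022736/95367431640625 ≈ 0.9850). Hence R_5(7) > 338, i.e. R_5(7) ≥ 339.

Largest n = 338; hence R_5(7) > 338.


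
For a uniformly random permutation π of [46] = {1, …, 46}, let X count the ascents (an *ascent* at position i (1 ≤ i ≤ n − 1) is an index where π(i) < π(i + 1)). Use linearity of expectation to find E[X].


Write X = Σ X_I over i = 1, …, 45, with X_I the indicator of one ascent.
There are 45 indicators.
For each fixed i, the pair (π(i), π(i+1)) is a uniformly random ordered pair of distinct values from {1, …, 46}; by symmetry P[π(i) < π(i+1)] = 1/2.
By linearity: E[X] = 45 · (1/2) = (46 − 1) · (1/2) = 45/2 ≈ 22.500.

E[X] = 45/2 = 22.500.


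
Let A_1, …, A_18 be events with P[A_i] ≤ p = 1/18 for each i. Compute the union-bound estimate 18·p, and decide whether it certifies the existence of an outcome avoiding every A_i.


Union bound: P[∪_{i=1}^{18} A_i] ≤ Σ_i P[A_i] ≤ 18·p = 18·(1/18) = 1.
Numerically: 1 ≈ 1.000000.
Is 1 < 1? NO.
Since the bound 1 is ≥ 1, the union bound is uninformative here; it does NOT by itself certify existence.

18·p = 1 ≈ 1.000000; existence NOT certified by the union bound.


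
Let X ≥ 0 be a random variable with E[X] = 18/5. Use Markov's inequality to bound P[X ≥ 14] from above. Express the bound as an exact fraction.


μ = E[X] = 18/5, a = 14.
Markov: P[X ≥ 14] ≤ μ/a = (18/5)/14 = 9/35.
Numerically: ≈ 0.257.
(Since a = 14 > μ = 3.600, the bound 9/35 is < 1 and informative.)

P[X ≥ 14] ≤ 9/35 ≈ 0.257.


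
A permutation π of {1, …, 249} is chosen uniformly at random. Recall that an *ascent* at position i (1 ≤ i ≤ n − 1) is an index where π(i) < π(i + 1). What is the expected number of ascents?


Write X = Σ X_I over i = 1, …, 248, with X_I the indicator of one ascent.
There are 248 indicators.
For each fixed i, the pair (π(i), π(i+1)) is a uniformly random ordered pair of distinct values from {1, …, 249}; by symmetry P[π(i) < π(i+1)] = 1/2.
By linearity: E[X] = 248 · (1/2) = (249 − 1) · (1/2) = 124 ≈ 124.000000.

E[X] = 124 = 124.000000.


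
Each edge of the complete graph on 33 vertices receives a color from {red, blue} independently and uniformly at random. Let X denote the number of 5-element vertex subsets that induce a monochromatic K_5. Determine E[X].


Let X = Σ_S X_S over the C(33, 5) = 237336 subsets S of size 5, where X_S = 1 if the K_5 on S is monochromatic.
For a fixed S, the K_5 on S has C(5, 2) = 10 edges. P[all 10 edges red] = (1/2)^10, and likewise for blue, so P[monochromatic] = 2·(1/2)^10 = 2^{1 − 10} = 1/512.
By linearity: E[X] = C(33, 5) · 2^{1 − 10} = 237336 · 1/512 = 29667/64.
Numerically: E[X] ≈ 463.54688.

E[X] = C(33,5)·2^(1−C(5,2)) = 29667/64 ≈ 463.54688.


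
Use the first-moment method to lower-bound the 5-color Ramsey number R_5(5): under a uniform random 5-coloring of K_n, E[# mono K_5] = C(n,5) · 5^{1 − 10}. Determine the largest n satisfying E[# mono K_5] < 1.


We need C(n, 5) · 5^{1 − 10} < 1, i.e. C(n, 5) < 5^{10 − 1} = 1953125.
Check values of n near the boundary:
  n = 46: C(46, 5) = 1370754; 1370754 < 1953125? YES
  n = 47: C(47, 5) = 1533939; 1533939 < 1953125? YES
  n = 48: C(48, 5) = 1712304; 1712304 < 1953125? YES
  n = 49: C(49, 5) = 1906884; 1906884 < 1953125? YES
  n = 50: C(50, 5) = 2118760; 2118760 < 1953125? NO
  n = 51: C(51, 5) = 2349060; 2349060 < 1953125? NO
  n = 52: C(52, 5) = 2598960; 2598960 < 1953125? NO
The largest n with C(n, 5) < 1953125 is n = 49 (where E[X] = 1906884/1953125 ≈ 0.97632). Hence R_5(5) > 49, i.e. R_5(5) ≥ 50.

Largest n = 49; hence R_5(5) > 49.


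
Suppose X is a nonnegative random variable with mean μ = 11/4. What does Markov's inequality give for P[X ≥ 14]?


μ = E[X] = 11/4, a = 14.
Markov: P[X ≥ 14] ≤ μ/a = (11/4)/14 = 11/56.
Numerically: ≈ 0.196429.
(Since a = 14 > μ = 2.750000, the bound 11/56 is < 1 and informative.)

P[X ≥ 14] ≤ 11/56 ≈ 0.196429.


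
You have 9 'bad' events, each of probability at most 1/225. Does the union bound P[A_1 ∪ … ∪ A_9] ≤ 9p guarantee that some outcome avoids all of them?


Union bound: P[∪_{i=1}^{9} A_i] ≤ Σ_i P[A_i] ≤ 9·p = 9·(1/225) = 1/25.
Numerically: 1/25 ≈ 0.04000.
Is 1/25 < 1? YES.
Since P[∪ A_i] ≤ 1/25 < 1, the complement has P[∩ A_i^c] ≥ 1 − 1/25 = 24/25 > 0, so some outcome avoids every A_i.

9·p = 1/25 ≈ 0.04000; existence CERTIFIED by the union bound.


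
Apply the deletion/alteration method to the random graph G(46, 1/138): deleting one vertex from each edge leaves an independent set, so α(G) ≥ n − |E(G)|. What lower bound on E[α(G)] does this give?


E[|E(G)|] = C(46, 2)·p = 1035 · (1/138) = 15/2.
E[α(G)] ≥ n − E[|E(G)|] = 46 − 15/2 = 77/2.
Numerically: ≈ 38.500.
(This is only a lower bound; the true E[α(G)] may be larger.)

E[α(G)] ≥ 77/2 ≈ 38.500.


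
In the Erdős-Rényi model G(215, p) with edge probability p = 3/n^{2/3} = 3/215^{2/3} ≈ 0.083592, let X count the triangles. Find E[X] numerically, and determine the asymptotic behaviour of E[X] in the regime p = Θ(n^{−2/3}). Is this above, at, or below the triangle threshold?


Number of potential triangles: C(215, 3) = 1633355.
Each occurs with probability p³ ≈ (0.083592)³ ≈ 5.8409951e-04.
By linearity: E[X] = C(215, 3)·p³ ≈ 1633355 · 5.8409951e-04 ≈ 954.04186.
Since α = 2/3 < 1, p = c/n^{2/3} ≫ 1/n is above the triangle threshold p ~ 1/n. Asymptotically E[X] ~ (c³/6)·n^{3(1−α)} = (3³/6)·n^{1} → ∞; triangles are abundant w.h.p.

E[X] ≈ 954.04186; in regime p = Θ(1/n^{2/3}) E[X] diverges (above the triangle threshold p ~ 1/n).


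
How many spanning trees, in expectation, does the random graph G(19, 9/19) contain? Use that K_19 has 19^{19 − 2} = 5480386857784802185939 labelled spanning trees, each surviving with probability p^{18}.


K_19 has 19^{19 − 2} = 5480386857784802185939 labelled spanning trees.
For each such spanning tree H, let X_H = 1 if all 18 edges of H are present in G. Then P[X_H = 1] = p^{18} = (9/19)^{18} = 150094635296999121/104127350297911241532841.
By linearity of expectation: E[X] = Σ_H E[X_H] = 5480386857784802185939 · p^{18} = 5480386857784802185939 · 150094635296999121/104127350297911241532841 = 150094635296999121/19.
Numerically: E[X] ≈ 7.9e+15.

E[X] = 5480386857784802185939 · (9/19)^{18} = 150094635296999121/19 ≈ 7.9e+15.


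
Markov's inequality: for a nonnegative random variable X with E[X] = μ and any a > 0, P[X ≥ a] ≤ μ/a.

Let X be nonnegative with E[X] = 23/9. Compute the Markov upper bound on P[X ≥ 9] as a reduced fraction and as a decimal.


μ = E[X] = 23/9, a = 9.
Markov: P[X ≥ 9] ≤ μ/a = (23/9)/9 = 23/81.
Numerically: ≈ 0.284.
(Since a = 9 > μ = 2.556, the bound 23/81 is < 1 and informative.)

P[X ≥ 9] ≤ 23/81 ≈ 0.284.


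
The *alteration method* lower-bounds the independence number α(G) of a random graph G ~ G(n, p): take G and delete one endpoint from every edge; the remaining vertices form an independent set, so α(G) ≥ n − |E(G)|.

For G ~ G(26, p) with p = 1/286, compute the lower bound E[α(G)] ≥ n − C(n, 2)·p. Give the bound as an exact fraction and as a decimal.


E[|E(G)|] = C(26, 2)·p = 325 · (1/286) = 25/22.
E[α(G)] ≥ n − E[|E(G)|] = 26 − 25/22 = 547/22.
Numerically: ≈ 24.863636.
(This is only a lower bound; the true E[α(G)] may be larger.)

E[α(G)] ≥ 547/22 ≈ 24.863636.


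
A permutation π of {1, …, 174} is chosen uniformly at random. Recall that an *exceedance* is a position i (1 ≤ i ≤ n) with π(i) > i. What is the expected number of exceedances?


Write X = Σ_{i=1}^{174} X_i, where X_i = 1_{π(i) > i}.
For each fixed i, π(i) is uniform over {1, …, 174} (marginal of a uniform permutation), so P[π(i) > i] = (n − i)/n. Summing: Σ_{i=1}^{174} (n − i)/n = (0 + 1 + … + 173)/174 = 174(174 − 1)/(2·174) = (174 − 1)/2.
Hence E[X] = Σ_{i=1}^{174} (174 − i)/174 = 173/2 ≈ 86.500.

E[X] = 173/2 = 86.500.


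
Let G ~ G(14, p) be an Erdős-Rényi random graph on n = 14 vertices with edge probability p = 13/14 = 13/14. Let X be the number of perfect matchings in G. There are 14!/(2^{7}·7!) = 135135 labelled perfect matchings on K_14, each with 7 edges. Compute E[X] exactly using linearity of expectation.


K_14 has 14!/(2^{7}·7!) = 135135 labelled perfect matchings.
For each such perfect matching H, let X_H = 1 if all 7 edges of H are present in G. Then P[X_H = 1] = p^{7} = (13/14)^{7} = 62748517/105413504.
By linearity of expectation: E[X] = Σ_H E[X_H] = 135135 · p^{7} = 135135 · 62748517/105413504 = 1211360120685/15059072.
Numerically: E[X] ≈ 8.04e+04.

E[X] = 135135 · (13/14)^{7} = 1211360120685/15059072 ≈ 8.04e+04.


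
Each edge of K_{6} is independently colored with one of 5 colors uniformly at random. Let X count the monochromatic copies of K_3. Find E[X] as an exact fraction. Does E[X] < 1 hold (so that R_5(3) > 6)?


E[X] = C(6, 3) · 5^{1 − 3} = 20 · 5^{−2} = 20/25.
As a reduced fraction: E[X] = 4/5 ≈ 0.800.
Is E[X] < 1? YES.
Since E[X] < 1, there exists a 5-coloring of K_{6} with no monochromatic K_3; hence R_5(3) > 6.

E[X] = 4/5 ≈ 0.800; E[X] < 1, so R_5(3) > 6.


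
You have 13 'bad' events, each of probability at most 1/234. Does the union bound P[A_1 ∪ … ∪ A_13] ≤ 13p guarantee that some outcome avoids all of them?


Union bound: P[∪_{i=1}^{13} A_i] ≤ Σ_i P[A_i] ≤ 13·p = 13·(1/234) = 1/18.
Numerically: 1/18 ≈ 0.0556.
Is 1/18 < 1? YES.
Since P[∪ A_i] ≤ 1/18 < 1, the complement has P[∩ A_i^c] ≥ 1 − 1/18 = 17/18 > 0, so some outcome avoids every A_i.

13·p = 1/18 ≈ 0.0556; existence CERTIFIED by the union bound.


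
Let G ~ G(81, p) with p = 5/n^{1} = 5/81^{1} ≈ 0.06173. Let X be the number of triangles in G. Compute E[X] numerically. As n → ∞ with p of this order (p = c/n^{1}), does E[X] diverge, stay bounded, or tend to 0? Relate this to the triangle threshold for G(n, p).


Number of potential triangles: C(81, 3) = 85320.
Each occurs with probability p³ ≈ (0.06173)³ ≈ 2.352096e-04.
By linearity: E[X] = C(81, 3)·p³ ≈ 85320 · 2.352096e-04 ≈ 20.0681.
Here α = 1, so p = 5/n is exactly at the triangle threshold p ~ 1/n. Asymptotically E[X] → c³/6 = 5³/6 = 125/6 ≈ 20.8333, a bounded constant. In this regime the triangle count is asymptotically Poisson(c³/6).

E[X] ≈ 20.0681; in regime p = Θ(1/n^{1}) E[X] stays bounded (at the triangle threshold p ~ 1/n).


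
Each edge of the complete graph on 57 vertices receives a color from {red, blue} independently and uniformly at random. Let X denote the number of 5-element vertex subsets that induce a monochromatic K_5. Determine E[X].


Let X = Σ_S X_S over the C(57, 5) = 4187106 subsets S of size 5, where X_S = 1 if the K_5 on S is monochromatic.
For a fixed S, the K_5 on S has C(5, 2) = 10 edges. P[all 10 edges red] = (1/2)^10, and likewise for blue, so P[monochromatic] = 2·(1/2)^10 = 2^{1 − 10} = 1/512.
By linearity: E[X] = C(57, 5) · 2^{1 − 10} = 4187106 · 1/512 = 2093553/256.
Numerically: E[X] ≈ 8177.9414.

E[X] = C(57,5)·2^(1−C(5,2)) = 2093553/256 ≈ 8177.9414.


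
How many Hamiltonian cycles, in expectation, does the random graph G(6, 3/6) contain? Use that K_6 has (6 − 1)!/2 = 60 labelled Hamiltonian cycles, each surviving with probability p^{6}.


K_6 has (6 − 1)!/2 = 60 labelled Hamiltonian cycles.
For each such Hamiltonian cycle H, let X_H = 1 if all 6 edges of H are present in G. Then P[X_H = 1] = p^{6} = (1/2)^{6} = 1/64.
Summing the indicators: E[X] = Σ_H E[X_H] = 60 · p^{6} = 60 · 1/64 = 15/16.
Numerically: E[X] ≈ 0.9375.

E[X] = 60 · (1/2)^{6} = 15/16 ≈ 0.9375.


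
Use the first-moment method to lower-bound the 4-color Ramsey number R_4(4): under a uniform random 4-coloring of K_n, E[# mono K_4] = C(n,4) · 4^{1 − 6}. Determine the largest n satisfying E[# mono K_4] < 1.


We need C(n, 4) · 4^{1 − 6} < 1, i.e. C(n, 4) < 4^{6 − 1} = 1024.
Check values of n near the boundary:
  n = 13: C(13, 4) = 715; 715 < 1024? YES
  n = 14: C(14, 4) = 1001; 1001 < 1024? YES
  n = 15: C(15, 4) = 1365; 1365 < 1024? NO
  n = 16: C(16, 4) = 1820; 1820 < 1024? NO
  n = 17: C(17, 4) = 2380; 2380 < 1024? NO
The largest n with C(n, 4) < 1024 is n = 14 (where E[X] = 1001/1024 ≈ 0.977539). Hence R_4(4) > 14, i.e. R_4(4) ≥ 15.

Largest n = 14; hence R_4(4) > 14.


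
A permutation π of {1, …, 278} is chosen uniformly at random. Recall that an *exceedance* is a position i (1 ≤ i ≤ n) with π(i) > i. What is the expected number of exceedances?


Write X = Σ_{i=1}^{278} X_i, where X_i = 1_{π(i) > i}.
For each fixed i, π(i) is uniform over {1, …, 278} (marginal of a uniform permutation), so P[π(i) > i] = (n − i)/n. Summing: Σ_{i=1}^{278} (n − i)/n = (0 + 1 + … + 277)/278 = 278(278 − 1)/(2·278) = (278 − 1)/2.
Hence E[X] = Σ_{i=1}^{278} (278 − i)/278 = 277/2 ≈ 138.5000.

E[X] = 277/2 = 138.5000.


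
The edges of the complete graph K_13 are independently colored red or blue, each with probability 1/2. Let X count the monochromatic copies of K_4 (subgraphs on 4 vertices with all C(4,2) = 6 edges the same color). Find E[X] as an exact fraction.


Let X = Σ_S X_S over the C(13, 4) = 715 subsets S of size 4, where X_S = 1 if the K_4 on S is monochromatic.
For a fixed S, the K_4 on S has C(4, 2) = 6 edges. P[all 6 edges red] = (1/2)^6, and likewise for blue, so P[monochromatic] = 2·(1/2)^6 = 2^{1 − 6} = 1/32.
By linearity: E[X] = C(13, 4) · 2^{1 − 6} = 715 · 1/32 = 715/32.
Numerically: E[X] ≈ 22.34375.

E[X] = C(13,4)·2^(1−C(4,2)) = 715/32 ≈ 22.34375.


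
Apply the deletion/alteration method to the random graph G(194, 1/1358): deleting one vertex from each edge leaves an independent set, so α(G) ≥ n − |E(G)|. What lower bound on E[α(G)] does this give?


E[|E(G)|] = C(194, 2)·p = 18721 · (1/1358) = 193/14.
E[α(G)] ≥ n − E[|E(G)|] = 194 − 193/14 = 2523/14.
Numerically: ≈ 180.214286.
(This is only a lower bound; the true E[α(G)] may be larger.)

E[α(G)] ≥ 2523/14 ≈ 180.214286.


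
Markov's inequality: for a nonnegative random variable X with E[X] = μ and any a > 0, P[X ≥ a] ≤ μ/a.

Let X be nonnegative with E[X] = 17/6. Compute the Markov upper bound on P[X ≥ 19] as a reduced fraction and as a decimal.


μ = E[X] = 17/6, a = 19.
Markov: P[X ≥ 19] ≤ μ/a = (17/6)/19 = 17/114.
Numerically: ≈ 0.149.
(Since a = 19 > μ = 2.833, the bound 17/114 is < 1 and informative.)

P[X ≥ 19] ≤ 17/114 ≈ 0.149.


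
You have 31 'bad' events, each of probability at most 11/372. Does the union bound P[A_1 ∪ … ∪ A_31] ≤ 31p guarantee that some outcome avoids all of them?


Union bound: P[∪_{i=1}^{31} A_i] ≤ Σ_i P[A_i] ≤ 31·p = 31·(11/372) = 11/12.
Numerically: 11/12 ≈ 0.9166667.
Is 11/12 < 1? YES.
Since P[∪ A_i] ≤ 11/12 < 1, the complement has P[∩ A_i^c] ≥ 1 − 11/12 = 1/12 > 0, so some outcome avoids every A_i.

31·p = 11/12 ≈ 0.9166667; existence CERTIFIED by the union bound.


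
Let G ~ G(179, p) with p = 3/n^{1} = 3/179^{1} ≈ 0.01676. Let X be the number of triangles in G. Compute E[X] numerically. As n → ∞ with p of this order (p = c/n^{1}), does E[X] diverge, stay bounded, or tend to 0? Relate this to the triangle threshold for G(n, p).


Number of potential triangles: C(179, 3) = 939929.
Each occurs with probability p³ ≈ (0.01676)³ ≈ 4.7076555e-06.
By linearity: E[X] = C(179, 3)·p³ ≈ 939929 · 4.7076555e-06 ≈ 4.42486.
Here α = 1, so p = 3/n is exactly at the triangle threshold p ~ 1/n. Asymptotically E[X] → c³/6 = 3³/6 = 9/2 ≈ 4.50000, a bounded constant. In this regime the triangle count is asymptotically Poisson(c³/6).

E[X] ≈ 4.42486; in regime p = Θ(1/n^{1}) E[X] stays bounded (at the triangle threshold p ~ 1/n).


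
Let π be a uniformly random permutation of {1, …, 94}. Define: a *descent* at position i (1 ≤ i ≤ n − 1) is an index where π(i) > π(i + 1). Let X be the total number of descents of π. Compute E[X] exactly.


Write X = Σ X_I over i = 1, …, 93, with X_I the indicator of one descent.
There are 93 indicators.
For each fixed i, the pair (π(i), π(i+1)) is a uniformly random ordered pair of distinct values from {1, …, 94}; by symmetry P[π(i) > π(i+1)] = 1/2.
By linearity: E[X] = 93 · (1/2) = (94 − 1) · (1/2) = 93/2 ≈ 46.5000.

E[X] = 93/2 = 46.5000.


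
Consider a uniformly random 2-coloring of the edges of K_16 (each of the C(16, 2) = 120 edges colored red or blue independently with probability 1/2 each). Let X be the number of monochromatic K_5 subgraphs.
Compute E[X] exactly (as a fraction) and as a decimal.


Let X = Σ_S X_S over the C(16, 5) = 4368 subsets S of size 5, where X_S = 1 if the K_5 on S is monochromatic.
For a fixed S, the K_5 on S has C(5, 2) = 10 edges. P[all 10 edges red] = (1/2)^10, and likewise for blue, so P[monochromatic] = 2·(1/2)^10 = 2^{1 − 10} = 1/512.
By linearity of expectation: E[X] = C(16, 5) · 2^{1 − 10} = 4368 · 1/512 = 273/32.
Numerically: E[X] ≈ 8.53125.

E[X] = C(16,5)·2^(1−C(5,2)) = 273/32 ≈ 8.53125.


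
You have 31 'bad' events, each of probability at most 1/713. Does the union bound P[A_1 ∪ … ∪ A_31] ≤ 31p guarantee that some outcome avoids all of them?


Union bound: P[∪_{i=1}^{31} A_i] ≤ Σ_i P[A_i] ≤ 31·p = 31·(1/713) = 1/23.
Numerically: 1/23 ≈ 0.0434783.
Is 1/23 < 1? YES.
Since P[∪ A_i] ≤ 1/23 < 1, the complement has P[∩ A_i^c] ≥ 1 − 1/23 = 22/23 > 0, so some outcome avoids every A_i.

31·p = 1/23 ≈ 0.0434783; existence CERTIFIED by the union bound.


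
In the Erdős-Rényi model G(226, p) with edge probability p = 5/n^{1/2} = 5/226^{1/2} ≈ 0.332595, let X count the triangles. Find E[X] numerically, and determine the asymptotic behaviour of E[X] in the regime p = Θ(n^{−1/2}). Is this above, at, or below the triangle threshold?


Number of potential triangles: C(226, 3) = 1898400.
Each occurs with probability p³ ≈ (0.332595)³ ≈ 3.67914881e-02.
By linearity: E[X] = C(226, 3)·p³ ≈ 1898400 · 3.67914881e-02 ≈ 69844.961050.
Since α = 1/2 < 1, p = c/n^{1/2} ≫ 1/n is above the triangle threshold p ~ 1/n. Asymptotically E[X] ~ (c³/6)·n^{3(1−α)} = (5³/6)·n^{1.5} → ∞; triangles are abundant w.h.p.

E[X] ≈ 69844.961050; in regime p = Θ(1/n^{1/2}) E[X] diverges (above the triangle threshold p ~ 1/n).


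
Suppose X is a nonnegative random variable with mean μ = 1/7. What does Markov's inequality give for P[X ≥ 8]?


μ = E[X] = 1/7, a = 8.
Markov: P[X ≥ 8] ≤ μ/a = (1/7)/8 = 1/56.
Numerically: ≈ 0.01786.
(Since a = 8 > μ = 0.14286, the bound 1/56 is < 1 and informative.)

P[X ≥ 8] ≤ 1/56 ≈ 0.01786.


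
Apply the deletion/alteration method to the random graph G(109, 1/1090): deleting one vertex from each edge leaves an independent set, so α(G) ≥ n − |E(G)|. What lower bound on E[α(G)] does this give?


E[|E(G)|] = C(109, 2)·p = 5886 · (1/1090) = 27/5.
E[α(G)] ≥ n − E[|E(G)|] = 109 − 27/5 = 518/5.
Numerically: ≈ 103.60000.
(This is only a lower bound; the true E[α(G)] may be larger.)

E[α(G)] ≥ 518/5 ≈ 103.60000.


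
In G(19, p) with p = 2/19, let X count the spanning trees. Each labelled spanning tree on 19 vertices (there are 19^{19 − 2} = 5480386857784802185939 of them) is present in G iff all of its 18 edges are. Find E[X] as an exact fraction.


K_19 has 19^{19 − 2} = 5480386857784802185939 labelled spanning trees.
For each such spanning tree H, let X_H = 1 if all 18 edges of H are present in G. Then P[X_H = 1] = p^{18} = (2/19)^{18} = 262144/104127350297911241532841.
By linearity of expectation: E[X] = Σ_H E[X_H] = 5480386857784802185939 · p^{18} = 5480386857784802185939 · 262144/104127350297911241532841 = 262144/19.
Numerically: E[X] ≈ 13797.

E[X] = 5480386857784802185939 · (2/19)^{18} = 262144/19 ≈ 13797.


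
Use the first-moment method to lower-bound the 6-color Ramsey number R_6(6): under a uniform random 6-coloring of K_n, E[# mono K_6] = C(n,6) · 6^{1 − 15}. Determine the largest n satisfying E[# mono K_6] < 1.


We need C(n, 6) · 6^{1 − 15} < 1, i.e. C(n, 6) < 6^{15 − 1} = 78364164096.
Check values of n near the boundary:
  n = 195: C(195, 6) = 70656049360; 70656049360 < 78364164096? YES
  n = 196: C(196, 6) = 72887293024; 72887293024 < 78364164096? YES
  n = 197: C(197, 6) = 75176946208; 75176946208 < 78364164096? YES
  n = 198: C(198, 6) = 77526225777; 77526225777 < 78364164096? YES
  n = 199: C(199, 6) = 79936367511; 79936367511 < 78364164096? NO
  n = 200: C(200, 6) = 82408626300; 82408626300 < 78364164096? NO
  n = 201: C(201, 6) = 84944276340; 84944276340 < 78364164096? NO
The largest n with C(n, 6) < 78364164096 is n = 198 (where E[X] = 25842075259/26121388032 ≈ 0.989). Hence R_6(6) > 198, i.e. R_6(6) ≥ 199.

Largest n = 198; hence R_6(6) > 198.


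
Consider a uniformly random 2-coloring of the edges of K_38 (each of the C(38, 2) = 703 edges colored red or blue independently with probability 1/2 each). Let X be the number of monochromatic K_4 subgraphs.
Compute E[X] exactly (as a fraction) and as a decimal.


Let X = Σ_S X_S over the C(38, 4) = 73815 subsets S of size 4, where X_S = 1 if the K_4 on S is monochromatic.
For a fixed S, the K_4 on S has C(4, 2) = 6 edges. P[all 6 edges red] = (1/2)^6, and likewise for blue, so P[monochromatic] = 2·(1/2)^6 = 2^{1 − 6} = 1/32.
By linearity of expectation: E[X] = C(38, 4) · 2^{1 − 6} = 73815 · 1/32 = 73815/32.
Numerically: E[X] ≈ 2306.7188.

E[X] = C(38,4)·2^(1−C(4,2)) = 73815/32 ≈ 2306.7188.


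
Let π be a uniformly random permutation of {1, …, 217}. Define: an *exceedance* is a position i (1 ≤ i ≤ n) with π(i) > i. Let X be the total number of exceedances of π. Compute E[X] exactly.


Write X = Σ_{i=1}^{217} X_i, where X_i = 1_{π(i) > i}.
For each fixed i, π(i) is uniform over {1, …, 217} (marginal of a uniform permutation), so P[π(i) > i] = (n − i)/n. Summing: Σ_{i=1}^{217} (n − i)/n = (0 + 1 + … + 216)/217 = 217(217 − 1)/(2·217) = (217 − 1)/2.
Hence E[X] = Σ_{i=1}^{217} (217 − i)/217 = 108 ≈ 108.000.

E[X] = 108 = 108.000.


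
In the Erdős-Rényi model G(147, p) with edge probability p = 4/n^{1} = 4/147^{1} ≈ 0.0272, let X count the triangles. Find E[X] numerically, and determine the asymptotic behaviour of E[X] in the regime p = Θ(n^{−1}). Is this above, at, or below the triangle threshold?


Number of potential triangles: C(147, 3) = 518665.
Each occurs with probability p³ ≈ (0.0272)³ ≈ 2.01478e-05.
By linearity: E[X] = C(147, 3)·p³ ≈ 518665 · 2.01478e-05 ≈ 10.450.
Here α = 1, so p = 4/n is exactly at the triangle threshold p ~ 1/n. Asymptotically E[X] → c³/6 = 4³/6 = 32/3 ≈ 10.667, a bounded constant. In this regime the triangle count is asymptotically Poisson(c³/6).

E[X] ≈ 10.450; in regime p = Θ(1/n^{1}) E[X] stays bounded (at the triangle threshold p ~ 1/n).


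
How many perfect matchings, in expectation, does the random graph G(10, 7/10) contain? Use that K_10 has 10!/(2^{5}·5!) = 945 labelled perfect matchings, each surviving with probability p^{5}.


K_10 has 10!/(2^{5}·5!) = 945 labelled perfect matchings.
For each such perfect matching H, let X_H = 1 if all 5 edges of H are present in G. Then P[X_H = 1] = p^{5} = (7/10)^{5} = 16807/100000.
Summing the indicators: E[X] = Σ_H E[X_H] = 945 · p^{5} = 945 · 16807/100000 = 3176523/20000.
Numerically: E[X] ≈ 158.8.

E[X] = 945 · (7/10)^{5} = 3176523/20000 ≈ 158.8.


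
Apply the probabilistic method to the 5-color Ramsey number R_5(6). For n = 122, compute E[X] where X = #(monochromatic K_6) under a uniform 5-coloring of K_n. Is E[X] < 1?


E[X] = C(122, 6) · 5^{1 − 15} = 4042116078 · 5^{−14} = 4042116078/6103515625.
As a reduced fraction: E[X] = 4042116078/6103515625 ≈ 0.66226.
Is E[X] < 1? YES.
Since E[X] < 1, there exists a 5-coloring of K_{122} with no monochromatic K_6; hence R_5(6) > 122.

E[X] = 4042116078/6103515625 ≈ 0.66226; E[X] < 1, so R_5(6) > 122.


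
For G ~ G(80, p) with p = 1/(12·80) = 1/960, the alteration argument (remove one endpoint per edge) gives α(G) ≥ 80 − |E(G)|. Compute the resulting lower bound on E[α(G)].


E[|E(G)|] = C(80, 2)·p = 3160 · (1/960) = 79/24.
E[α(G)] ≥ n − E[|E(G)|] = 80 − 79/24 = 1841/24.
Numerically: ≈ 76.708333.
(This is only a lower bound; the true E[α(G)] may be larger.)

E[α(G)] ≥ 1841/24 ≈ 76.708333.


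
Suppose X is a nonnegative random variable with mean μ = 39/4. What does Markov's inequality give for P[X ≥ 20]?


μ = E[X] = 39/4, a = 20.
Markov: P[X ≥ 20] ≤ μ/a = (39/4)/20 = 39/80.
Numerically: ≈ 0.487500.
(Since a = 20 > μ = 9.750000, the bound 39/80 is < 1 and informative.)

P[X ≥ 20] ≤ 39/80 ≈ 0.487500.


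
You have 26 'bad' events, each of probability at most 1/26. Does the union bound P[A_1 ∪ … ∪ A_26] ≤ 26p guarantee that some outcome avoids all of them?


Union bound: P[∪_{i=1}^{26} A_i] ≤ Σ_i P[A_i] ≤ 26·p = 26·(1/26) = 1.
Numerically: 1 ≈ 1.0000000.
Is 1 < 1? NO.
Since the bound 1 is ≥ 1, the union bound is uninformative here; it does NOT by itself certify existence.

26·p = 1 ≈ 1.0000000; existence NOT certified by the union bound.


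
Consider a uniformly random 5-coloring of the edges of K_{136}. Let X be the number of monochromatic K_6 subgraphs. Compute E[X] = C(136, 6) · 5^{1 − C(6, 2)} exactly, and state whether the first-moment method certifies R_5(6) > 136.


E[X] = C(136, 6) · 5^{1 − 15} = 7858539612 · 5^{−14} = 7858539612/6103515625.
As a reduced fraction: E[X] = 7858539612/6103515625 ≈ 1.2875431.
Is E[X] < 1? NO.
Since E[X] ≥ 1, the first-moment bound is inconclusive at n = 136; it does NOT by itself certify R_5(6) > 136.

E[X] = 7858539612/6103515625 ≈ 1.2875431; E[X] ≥ 1; first-moment method inconclusive here.


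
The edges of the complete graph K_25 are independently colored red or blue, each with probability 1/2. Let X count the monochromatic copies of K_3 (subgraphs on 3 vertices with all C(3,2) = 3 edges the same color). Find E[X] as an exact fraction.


Let X = Σ_S X_S over the C(25, 3) = 2300 subsets S of size 3, where X_S = 1 if the K_3 on S is monochromatic.
For a fixed S, the K_3 on S has C(3, 2) = 3 edges. P[all 3 edges red] = (1/2)^3, and likewise for blue, so P[monochromatic] = 2·(1/2)^3 = 2^{1 − 3} = 1/4.
By linearity of expectation: E[X] = C(25, 3) · 2^{1 − 3} = 2300 · 1/4 = 575.
Numerically: E[X] ≈ 575.000000.

E[X] = C(25,3)·2^(1−C(3,2)) = 575 ≈ 575.000000.


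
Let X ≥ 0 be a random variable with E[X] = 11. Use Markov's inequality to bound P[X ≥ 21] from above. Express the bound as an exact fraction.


μ = E[X] = 11, a = 21.
Markov: P[X ≥ 21] ≤ μ/a = (11)/21 = 11/21.
Numerically: ≈ 0.524.
(Since a = 21 > μ = 11.000, the bound 11/21 is < 1 and informative.)

P[X ≥ 21] ≤ 11/21 ≈ 0.524.


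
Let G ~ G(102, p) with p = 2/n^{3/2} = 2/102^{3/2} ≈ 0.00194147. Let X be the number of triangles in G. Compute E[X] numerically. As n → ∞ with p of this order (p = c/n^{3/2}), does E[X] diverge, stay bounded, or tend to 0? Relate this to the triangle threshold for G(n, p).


Number of potential triangles: C(102, 3) = 171700.
Each occurs with probability p³ ≈ (0.00194147)³ ≈ 7.31794623e-09.
By linearity: E[X] = C(102, 3)·p³ ≈ 171700 · 7.31794623e-09 ≈ 0.001256.
Since α = 3/2 > 1, p = c/n^{3/2} = o(1/n) is below the triangle threshold p ~ 1/n. Asymptotically E[X] ~ (c³/6)·n^{3(1−α)} = (2³/6)·n^{-1.5} → 0, so by Markov's inequality G has no triangles w.h.p.

E[X] ≈ 0.001256; in regime p = Θ(1/n^{3/2}) E[X] tends to 0 (below the triangle threshold p ~ 1/n).


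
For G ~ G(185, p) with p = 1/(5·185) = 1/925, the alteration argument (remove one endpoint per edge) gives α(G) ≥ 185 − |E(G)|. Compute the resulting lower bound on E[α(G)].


E[|E(G)|] = C(185, 2)·p = 17020 · (1/925) = 92/5.
E[α(G)] ≥ n − E[|E(G)|] = 185 − 92/5 = 833/5.
Numerically: ≈ 166.600000.
(This is only a lower bound; the true E[α(G)] may be larger.)

E[α(G)] ≥ 833/5 ≈ 166.600000.


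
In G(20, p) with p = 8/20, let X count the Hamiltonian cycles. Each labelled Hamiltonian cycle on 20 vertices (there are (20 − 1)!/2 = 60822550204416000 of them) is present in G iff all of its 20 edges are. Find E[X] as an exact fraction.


K_20 has (20 − 1)!/2 = 60822550204416000 labelled Hamiltonian cycles.
For each such Hamiltonian cycle H, let X_H = 1 if all 20 edges of H are present in G. Then P[X_H = 1] = p^{20} = (2/5)^{20} = 1048576/95367431640625.
By linearity: E[X] = Σ_H E[X_H] = 60822550204416000 · p^{20} = 60822550204416000 · 1048576/95367431640625 = 510216531225165692928/762939453125.
Numerically: E[X] ≈ 6.68751e+08.

E[X] = 60822550204416000 · (2/5)^{20} = 510216531225165692928/762939453125 ≈ 6.68751e+08.


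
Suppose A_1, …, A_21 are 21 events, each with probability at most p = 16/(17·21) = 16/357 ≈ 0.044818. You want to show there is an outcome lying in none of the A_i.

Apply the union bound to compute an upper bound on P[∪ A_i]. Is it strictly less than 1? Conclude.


Union bound: P[∪_{i=1}^{21} A_i] ≤ Σ_i P[A_i] ≤ 21·p = 21·(16/357) = 16/17.
Numerically: 16/17 ≈ 0.941176.
Is 16/17 < 1? YES.
Since P[∪ A_i] ≤ 16/17 < 1, the complement has P[∩ A_i^c] ≥ 1 − 16/17 = 1/17 > 0, so some outcome avoids every A_i.

21·p = 16/17 ≈ 0.941176; existence CERTIFIED by the union bound.


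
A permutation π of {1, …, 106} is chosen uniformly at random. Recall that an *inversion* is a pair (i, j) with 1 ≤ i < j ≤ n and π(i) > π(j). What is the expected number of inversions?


Write X = Σ X_I over the C(106, 2) = 5565 pairs i < j, with X_I the indicator of one inversion.
There are 5565 indicators.
For each fixed pair i < j, the values π(i) and π(j) are two distinct elements of {1, …, 106} in uniformly random order; by symmetry P[π(i) > π(j)] = 1/2.
By linearity: E[X] = 5565 · (1/2) = C(106, 2) · (1/2) = 5565/2 = 5565/2 ≈ 2782.5000.

E[X] = 5565/2 = 2782.5000.


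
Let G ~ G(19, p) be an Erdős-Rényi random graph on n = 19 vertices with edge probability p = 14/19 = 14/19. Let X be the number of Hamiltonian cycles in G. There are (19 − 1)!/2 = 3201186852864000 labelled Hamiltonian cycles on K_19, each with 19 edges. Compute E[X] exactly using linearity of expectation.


K_19 has (19 − 1)!/2 = 3201186852864000 labelled Hamiltonian cycles.
For each such Hamiltonian cycle H, let X_H = 1 if all 19 edges of H are present in G. Then P[X_H = 1] = p^{19} = (14/19)^{19} = 5976303958948914397184/1978419655660313589123979.
By linearity: E[X] = Σ_H E[X_H] = 3201186852864000 · p^{19} = 3201186852864000 · 5976303958948914397184/1978419655660313589123979 = 19131265662106339128470788663934976000/1978419655660313589123979.
Numerically: E[X] ≈ 9.67e+12.

E[X] = 3201186852864000 · (14/19)^{19} = 19131265662106339128470788663934976000/1978419655660313589123979 ≈ 9.67e+12.


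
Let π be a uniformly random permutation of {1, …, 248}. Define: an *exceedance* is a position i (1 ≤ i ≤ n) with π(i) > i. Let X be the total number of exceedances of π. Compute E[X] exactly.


Write X = Σ_{i=1}^{248} X_i, where X_i = 1_{π(i) > i}.
For each fixed i, π(i) is uniform over {1, …, 248} (marginal of a uniform permutation), so P[π(i) > i] = (n − i)/n. Summing: Σ_{i=1}^{248} (n − i)/n = (0 + 1 + … + 247)/248 = 248(248 − 1)/(2·248) = (248 − 1)/2.
Hence E[X] = Σ_{i=1}^{248} (248 − i)/248 = 247/2 ≈ 123.500.

E[X] = 247/2 = 123.500.


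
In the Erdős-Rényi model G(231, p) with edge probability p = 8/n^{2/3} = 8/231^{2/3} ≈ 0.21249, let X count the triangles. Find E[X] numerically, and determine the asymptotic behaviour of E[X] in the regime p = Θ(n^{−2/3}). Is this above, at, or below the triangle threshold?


Number of potential triangles: C(231, 3) = 2027795.
Each occurs with probability p³ ≈ (0.21249)³ ≈ 9.5950226e-03.
By linearity: E[X] = C(231, 3)·p³ ≈ 2027795 · 9.5950226e-03 ≈ 19456.73882.
Since α = 2/3 < 1, p = c/n^{2/3} ≫ 1/n is above the triangle threshold p ~ 1/n. Asymptotically E[X] ~ (c³/6)·n^{3(1−α)} = (8³/6)·n^{1} → ∞; triangles are abundant w.h.p.

E[X] ≈ 19456.73882; in regime p = Θ(1/n^{2/3}) E[X] diverges (above the triangle threshold p ~ 1/n).


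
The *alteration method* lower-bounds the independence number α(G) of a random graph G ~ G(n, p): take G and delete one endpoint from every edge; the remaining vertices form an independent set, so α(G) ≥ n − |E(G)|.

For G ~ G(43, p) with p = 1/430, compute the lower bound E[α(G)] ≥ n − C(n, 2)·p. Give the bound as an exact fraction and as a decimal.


E[|E(G)|] = C(43, 2)·p = 903 · (1/430) = 21/10.
E[α(G)] ≥ n − E[|E(G)|] = 43 − 21/10 = 409/10.
Numerically: ≈ 40.9000.
(This is only a lower bound; the true E[α(G)] may be larger.)

E[α(G)] ≥ 409/10 ≈ 40.9000.


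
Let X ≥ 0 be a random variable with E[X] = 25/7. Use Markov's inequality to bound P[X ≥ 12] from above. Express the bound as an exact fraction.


μ = E[X] = 25/7, a = 12.
Markov: P[X ≥ 12] ≤ μ/a = (25/7)/12 = 25/84.
Numerically: ≈ 0.298.
(Since a = 12 > μ = 3.571, the bound 25/84 is < 1 and informative.)

P[X ≥ 12] ≤ 25/84 ≈ 0.298.


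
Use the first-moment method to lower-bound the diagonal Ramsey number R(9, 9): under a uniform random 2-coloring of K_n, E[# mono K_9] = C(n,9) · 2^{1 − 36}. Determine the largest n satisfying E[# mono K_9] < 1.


We need C(n, 9) · 2^{1 − 36} < 1, i.e. C(n, 9) < 2^{36 − 1} = 34359738368.
Check values of n near the boundary:
  n = 64: C(64, 9) = 27540584512; 27540584512 < 34359738368? YES
  n = 65: C(65, 9) = 31966749880; 31966749880 < 34359738368? YES
  n = 66: C(66, 9) = 37014131440; 37014131440 < 34359738368? NO
The largest n with C(n, 9) < 34359738368 is n = 65 (where E[X] = 3995843735/4294967296 ≈ 0.93035). Hence R(9, 9) > 65, i.e. R(9, 9) ≥ 66.

Largest n = 65; hence R(9, 9) > 65.


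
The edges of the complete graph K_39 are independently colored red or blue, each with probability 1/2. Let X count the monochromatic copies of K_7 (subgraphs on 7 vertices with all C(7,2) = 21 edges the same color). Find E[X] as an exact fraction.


Let X = Σ_S X_S over the C(39, 7) = 15380937 subsets S of size 7, where X_S = 1 if the K_7 on S is monochromatic.
For a fixed S, the K_7 on S has C(7, 2) = 21 edges. P[all 21 edges red] = (1/2)^21, and likewise for blue, so P[monochromatic] = 2·(1/2)^21 = 2^{1 − 21} = 1/1048576.
By linearity of expectation: E[X] = C(39, 7) · 2^{1 − 21} = 15380937 · 1/1048576 = 15380937/1048576.
Numerically: E[X] ≈ 14.668.

E[X] = C(39,7)·2^(1−C(7,2)) = 15380937/1048576 ≈ 14.668.


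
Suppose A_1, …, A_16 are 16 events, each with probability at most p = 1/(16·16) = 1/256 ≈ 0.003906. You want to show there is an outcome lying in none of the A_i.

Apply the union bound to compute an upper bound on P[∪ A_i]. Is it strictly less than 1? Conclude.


Union bound: P[∪_{i=1}^{16} A_i] ≤ Σ_i P[A_i] ≤ 16·p = 16·(1/256) = 1/16.
Numerically: 1/16 ≈ 0.062500.
Is 1/16 < 1? YES.
Since P[∪ A_i] ≤ 1/16 < 1, the complement has P[∩ A_i^c] ≥ 1 − 1/16 = 15/16 > 0, so some outcome avoids every A_i.

16·p = 1/16 ≈ 0.062500; existence CERTIFIED by the union bound.


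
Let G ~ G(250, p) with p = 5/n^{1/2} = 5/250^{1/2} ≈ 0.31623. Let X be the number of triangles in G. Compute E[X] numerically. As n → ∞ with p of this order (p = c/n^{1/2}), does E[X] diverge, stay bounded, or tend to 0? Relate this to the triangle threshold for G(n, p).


Number of potential triangles: C(250, 3) = 2573000.
Each occurs with probability p³ ≈ (0.31623)³ ≈ 3.1622777e-02.
By linearity: E[X] = C(250, 3)·p³ ≈ 2573000 · 3.1622777e-02 ≈ 81365.40420.
Since α = 1/2 < 1, p = c/n^{1/2} ≫ 1/n is above the triangle threshold p ~ 1/n. Asymptotically E[X] ~ (c³/6)·n^{3(1−α)} = (5³/6)·n^{1.5} → ∞; triangles are abundant w.h.p.

E[X] ≈ 81365.40420; in regime p = Θ(1/n^{1/2}) E[X] diverges (above the triangle threshold p ~ 1/n).


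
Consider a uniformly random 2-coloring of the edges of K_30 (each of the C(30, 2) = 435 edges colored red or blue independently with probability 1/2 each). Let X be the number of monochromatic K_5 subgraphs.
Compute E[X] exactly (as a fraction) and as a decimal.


Let X = Σ_S X_S over the C(30, 5) = 142506 subsets S of size 5, where X_S = 1 if the K_5 on S is monochromatic.
For a fixed S, the K_5 on S has C(5, 2) = 10 edges. P[all 10 edges red] = (1/2)^10, and likewise for blue, so P[monochromatic] = 2·(1/2)^10 = 2^{1 − 10} = 1/512.
By linearity: E[X] = C(30, 5) · 2^{1 − 10} = 142506 · 1/512 = 71253/256.
Numerically: E[X] ≈ 278.332031.

E[X] = C(30,5)·2^(1−C(5,2)) = 71253/256 ≈ 278.332031.
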